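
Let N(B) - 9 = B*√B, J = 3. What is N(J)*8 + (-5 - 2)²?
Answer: 121 + 24*√3 ≈ 162.57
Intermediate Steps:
N(B) = 9 + B^(3/2) (N(B) = 9 + B*√B = 9 + B^(3/2))
N(J)*8 + (-5 - 2)² = (9 + 3^(3/2))*8 + (-5 - 2)² = (9 + 3*√3)*8 + (-7)² = (72 + 24*√3) + 49 = 121 + 24*√3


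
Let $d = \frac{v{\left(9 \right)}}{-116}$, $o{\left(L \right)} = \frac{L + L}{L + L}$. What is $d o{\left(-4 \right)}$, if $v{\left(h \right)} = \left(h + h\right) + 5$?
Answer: $- \frac{23}{116} \approx -0.19828$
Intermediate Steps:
$v{\left(h \right)} = 5 + 2 h$ ($v{\left(h \right)} = 2 h + 5 = 5 + 2 h$)
$o{\left(L \right)} = 1$ ($o{\left(L \right)} = \frac{2 L}{2 L} = 2 L \frac{1}{2 L} = 1$)
$d = - \frac{23}{116}$ ($d = \frac{5 + 2 \cdot 9}{-116} = \left(5 + 18\right) \left(- \frac{1}{116}\right) = 23 \left(- \frac{1}{116}\right) = - \frac{23}{116} \approx -0.19828$)
$d o{\left(-4 \right)} = \left(- \frac{23}{116}\right) 1 = - \frac{23}{116}$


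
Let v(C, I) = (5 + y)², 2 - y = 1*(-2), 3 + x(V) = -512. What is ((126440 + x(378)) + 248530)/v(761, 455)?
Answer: 374455/81 ≈ 4622.9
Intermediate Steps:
x(V) = -515 (x(V) = -3 - 512 = -515)
y = 4 (y = 2 - (-2) = 2 - 1*(-2) = 2 + 2 = 4)
v(C, I) = 81 (v(C, I) = (5 + 4)² = 9² = 81)
((126440 + x(378)) + 248530)/v(761, 455) = ((126440 - 515) + 248530)/81 = (125925 + 248530)*(1/81) = 374455*(1/81) = 374455/81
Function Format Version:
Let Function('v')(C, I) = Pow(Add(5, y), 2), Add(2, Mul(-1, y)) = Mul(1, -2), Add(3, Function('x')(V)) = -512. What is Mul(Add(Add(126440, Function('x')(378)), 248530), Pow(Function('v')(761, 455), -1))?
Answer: Rational(374455, 81) ≈ 4622.9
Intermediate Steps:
Function('x')(V) = -515 (Function('x')(V) = Add(-3, -512) = -515)
y = 4 (y = Add(2, Mul(-1, Mul(1, -2))) = Add(2, Mul(-1, -2)) = Add(2, 2) = 4)
Function('v')(C, I) = 81 (Function('v')(C, I) = Pow(Add(5, 4), 2) = Pow(9, 2) = 81)
Mul(Add(Add(126440, Function('x')(378)), 248530), Pow(Function('v')(761, 455), -1)) = Mul(Add(Add(126440, -515), 248530), Pow(81, -1)) = Mul(Add(125925, 248530), Rational(1, 81)) = Mul(374455, Rational(1, 81)) = Rational(374455, 81)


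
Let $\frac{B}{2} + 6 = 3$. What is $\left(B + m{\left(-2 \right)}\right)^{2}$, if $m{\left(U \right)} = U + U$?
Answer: $100$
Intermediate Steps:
$B = -6$ ($B = -12 + 2 \cdot 3 = -12 + 6 = -6$)
$m{\left(U \right)} = 2 U$
$\left(B + m{\left(-2 \right)}\right)^{2} = \left(-6 + 2 \left(-2\right)\right)^{2} = \left(-6 - 4\right)^{2} = \left(-10\right)^{2} = 100$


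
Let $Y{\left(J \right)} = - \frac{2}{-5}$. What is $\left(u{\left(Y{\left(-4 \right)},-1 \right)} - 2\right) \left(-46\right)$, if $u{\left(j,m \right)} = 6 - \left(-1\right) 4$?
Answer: $-368$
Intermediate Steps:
$Y{\left(J \right)} = \frac{2}{5}$ ($Y{\left(J \right)} = \left(-2\right) \left(- \frac{1}{5}\right) = \frac{2}{5}$)
$u{\left(j,m \right)} = 10$ ($u{\left(j,m \right)} = 6 - -4 = 6 + 4 = 10$)
$\left(u{\left(Y{\left(-4 \right)},-1 \right)} - 2\right) \left(-46\right) = \left(10 - 2\right) \left(-46\right) = 8 \left(-46\right) = -368$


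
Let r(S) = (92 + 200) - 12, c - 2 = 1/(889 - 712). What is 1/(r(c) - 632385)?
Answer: -1/632105 ≈ -1.5820e-6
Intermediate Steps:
c = 355/177 (c = 2 + 1/(889 - 712) = 2 + 1/177 = 355/177 ≈ 2.0056)
r(S) = 280 (r(S) = 292 - 12 = 280)
1/(r(c) - 632385) = 1/(280 - 632385) = 1/(-632105) = -1/632105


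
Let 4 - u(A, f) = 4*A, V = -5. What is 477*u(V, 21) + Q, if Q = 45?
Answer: 11493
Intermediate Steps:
u(A, f) = 4 - 4*A
477*u(V, 21) + Q = 477*(4 - 4*(-5)) + 45 = 477*(4 + 20) + 45 = 477*24 + 45 = 11448 + 45 = 11493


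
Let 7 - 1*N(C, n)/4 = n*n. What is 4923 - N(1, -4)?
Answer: 4959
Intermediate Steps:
N(C, n) = 28 - 4*n**2 (N(C, n) = 28 - 4*n*n = 28 - 4*n**2)
4923 - N(1, -4) = 4923 - (28 - 4*(-4)**2) = 4923 - (28 - 4*16) = 4923 - (28 - 64) = 4923 - 1*(-36) = 4923 + 36 = 4959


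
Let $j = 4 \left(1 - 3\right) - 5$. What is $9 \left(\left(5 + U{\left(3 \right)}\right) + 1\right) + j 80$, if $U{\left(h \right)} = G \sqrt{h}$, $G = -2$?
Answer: $-986 - 18 \sqrt{3} \approx -1017.2$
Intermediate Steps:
$U{\left(h \right)} = - 2 \sqrt{h}$
$j = -13$ ($j = 4 \left(-2\right) - 5 = -8 - 5 = -13$)
$9 \left(\left(5 + U{\left(3 \right)}\right) + 1\right) + j 80 = 9 \left(\left(5 - 2 \sqrt{3}\right) + 1\right) - 1040 = 9 \left(6 - 2 \sqrt{3}\right) - 1040 = \left(54 - 18 \sqrt{3}\right) - 1040 = -986 - 18 \sqrt{3}$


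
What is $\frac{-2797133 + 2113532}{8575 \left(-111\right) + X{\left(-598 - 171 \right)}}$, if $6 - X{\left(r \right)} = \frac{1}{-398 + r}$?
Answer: $\frac{797762367}{1110772772} \approx 0.7182$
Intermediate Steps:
$X{\left(r \right)} = 6 - \frac{1}{-398 + r}$
$\frac{-2797133 + 2113532}{8575 \left(-111\right) + X{\left(-598 - 171 \right)}} = \frac{-2797133 + 2113532}{8575 \left(-111\right) + \frac{-2389 + 6 \left(-598 - 171\right)}{-398 - 769}} = - \frac{683601}{-951825 + \frac{-2389 + 6 \left(-769\right)}{-398 - 769}} = - \frac{683601}{-951825 + \frac{-2389 - 4614}{-1167}} = - \frac{683601}{-951825 - - \frac{7003}{1167}} = - \frac{683601}{-951825 + \frac{7003}{1167}} = - \frac{683601}{- \frac{1110772772}{1167}} = \left(-683601\right) \left(- \frac{1167}{1110772772}\right) = \frac{797762367}{1110772772}$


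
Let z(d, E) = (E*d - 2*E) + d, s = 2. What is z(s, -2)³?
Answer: 8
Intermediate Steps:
z(d, E) = d - 2*E + E*d (z(d, E) = (-2*E + E*d) + d = d - 2*E + E*d)
z(s, -2)³ = (2 - 2*(-2) - 2*2)³ = (2 + 4 - 4)³ = 2³ = 8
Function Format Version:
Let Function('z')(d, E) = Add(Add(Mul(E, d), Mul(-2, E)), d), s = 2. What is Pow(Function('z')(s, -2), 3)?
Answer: 8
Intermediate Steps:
Function('z')(d, E) = Add(d, Mul(-2, E), Mul(E, d)) (Function('z')(d, E) = Add(Add(Mul(-2, E), Mul(E, d)), d) = Add(d, Mul(-2, E), Mul(E, d)))
Pow(Function('z')(s, -2), 3) = Pow(Add(2, Mul(-2, -2), Mul(-2, 2)), 3) = Pow(Add(2, 4, -4), 3) = Pow(2, 3) = 8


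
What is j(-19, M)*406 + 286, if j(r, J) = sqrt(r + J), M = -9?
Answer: 286 + 812*I*sqrt(7) ≈ 286.0 + 2148.4*I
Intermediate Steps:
j(r, J) = sqrt(J + r)
j(-19, M)*406 + 286 = sqrt(-9 - 19)*406 + 286 = sqrt(-28)*406 + 286 = (2*I*sqrt(7))*406 + 286 = 812*I*sqrt(7) + 286 = 286 + 812*I*sqrt(7)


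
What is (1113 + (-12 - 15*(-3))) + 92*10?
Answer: 2066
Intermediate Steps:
(1113 + (-12 - 15*(-3))) + 92*10 = (1113 + (-12 + 45)) + 920 = (1113 + 33) + 920 = 1146 + 920 = 2066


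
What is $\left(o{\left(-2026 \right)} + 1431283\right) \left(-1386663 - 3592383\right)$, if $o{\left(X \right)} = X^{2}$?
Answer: $-27563794515114$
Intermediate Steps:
$\left(o{\left(-2026 \right)} + 1431283\right) \left(-1386663 - 3592383\right) = \left(\left(-2026\right)^{2} + 1431283\right) \left(-1386663 - 3592383\right) = \left(4104676 + 1431283\right) \left(-4979046\right) = 5535959 \left(-4979046\right) = -27563794515114$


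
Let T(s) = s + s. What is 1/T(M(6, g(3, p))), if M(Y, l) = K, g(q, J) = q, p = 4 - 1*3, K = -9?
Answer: -1/18 ≈ -0.055556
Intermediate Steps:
p = 1 (p = 4 - 3 = 1)
M(Y, l) = -9
T(s) = 2*s
1/T(M(6, g(3, p))) = 1/(2*(-9)) = 1/(-18) = -1/18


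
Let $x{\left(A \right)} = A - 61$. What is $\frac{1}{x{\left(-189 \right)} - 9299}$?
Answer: $- \frac{1}{9549} \approx -0.00010472$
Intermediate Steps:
$x{\left(A \right)} = -61 + A$
$\frac{1}{x{\left(-189 \right)} - 9299} = \frac{1}{\left(-61 - 189\right) - 9299} = \frac{1}{-250 - 9299} = \frac{1}{-9549} = - \frac{1}{9549}$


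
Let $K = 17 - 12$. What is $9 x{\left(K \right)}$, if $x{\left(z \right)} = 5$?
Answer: $45$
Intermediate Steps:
$K = 5$
$9 x{\left(K \right)} = 9 \cdot 5 = 45$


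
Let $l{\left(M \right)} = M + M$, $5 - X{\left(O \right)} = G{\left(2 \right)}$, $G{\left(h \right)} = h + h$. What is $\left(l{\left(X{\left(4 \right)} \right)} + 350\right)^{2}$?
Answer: $123904$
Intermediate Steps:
$G{\left(h \right)} = 2 h$
$X{\left(O \right)} = 1$ ($X{\left(O \right)} = 5 - 2 \cdot 2 = 5 - 4 = 1$)
$l{\left(M \right)} = 2 M$
$\left(l{\left(X{\left(4 \right)} \right)} + 350\right)^{2} = \left(2 \cdot 1 + 350\right)^{2} = \left(2 + 350\right)^{2} = 352^{2} = 123904$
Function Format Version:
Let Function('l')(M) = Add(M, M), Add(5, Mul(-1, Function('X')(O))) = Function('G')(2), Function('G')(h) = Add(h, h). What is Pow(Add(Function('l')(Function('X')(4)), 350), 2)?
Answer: 123904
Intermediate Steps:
Function('G')(h) = Mul(2, h)
Function('X')(O) = 1 (Function('X')(O) = Add(5, Mul(-1, Mul(2, 2))) = Add(5, Mul(-1, 4)) = Add(5, -4) = 1)
Function('l')(M) = Mul(2, M)
Pow(Add(Function('l')(Function('X')(4)), 350), 2) = Pow(Add(Mul(2, 1), 350), 2) = Pow(Add(2, 350), 2) = Pow(352, 2) = 123904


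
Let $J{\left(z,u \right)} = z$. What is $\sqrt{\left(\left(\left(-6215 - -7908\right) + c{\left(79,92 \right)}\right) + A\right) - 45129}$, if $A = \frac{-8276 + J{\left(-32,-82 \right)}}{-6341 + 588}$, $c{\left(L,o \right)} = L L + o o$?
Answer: $\frac{i \sqrt{950862369655}}{5753} \approx 169.5 i$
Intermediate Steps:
$c{\left(L,o \right)} = L^{2} + o^{2}$
$A = \frac{8308}{5753}$ ($A = \frac{-8276 - 32}{-6341 + 588} = - \frac{8308}{-5753} = \left(-8308\right) \left(- \frac{1}{5753}\right) = \frac{8308}{5753} \approx 1.4441$)
$\sqrt{\left(\left(\left(-6215 - -7908\right) + c{\left(79,92 \right)}\right) + A\right) - 45129} = \sqrt{\left(\left(\left(-6215 - -7908\right) + \left(79^{2} + 92^{2}\right)\right) + \frac{8308}{5753}\right) - 45129} = \sqrt{\left(\left(\left(-6215 + 7908\right) + \left(6241 + 8464\right)\right) + \frac{8308}{5753}\right) - 45129} = \sqrt{\left(\left(1693 + 14705\right) + \frac{8308}{5753}\right) - 45129} = \sqrt{\left(16398 + \frac{8308}{5753}\right) - 45129} = \sqrt{\frac{94346002}{5753} - 45129} = \sqrt{- \frac{165281135}{5753}} = \frac{i \sqrt{950862369655}}{5753}$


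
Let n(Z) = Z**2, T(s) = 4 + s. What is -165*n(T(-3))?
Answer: -165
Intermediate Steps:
-165*n(T(-3)) = -165*(4 - 3)**2 = -165*1**2 = -165*1 = -165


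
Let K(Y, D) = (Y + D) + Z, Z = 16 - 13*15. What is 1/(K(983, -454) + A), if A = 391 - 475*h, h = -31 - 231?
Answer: 1/125191 ≈ 7.9878e-6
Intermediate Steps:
h = -262
Z = -179 (Z = 16 - 195 = -179)
K(Y, D) = -179 + D + Y (K(Y, D) = (Y + D) - 179 = (D + Y) - 179 = -179 + D + Y)
A = 124841 (A = 391 - 475*(-262) = 391 + 124450 = 124841)
1/(K(983, -454) + A) = 1/((-179 - 454 + 983) + 124841) = 1/(350 + 124841) = 1/125191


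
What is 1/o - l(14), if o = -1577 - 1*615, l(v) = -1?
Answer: 2191/2192 ≈ 0.99954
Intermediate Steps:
o = -2192 (o = -1577 - 615 = -2192)
1/o - l(14) = 1/(-2192) - 1*(-1) = -1/2192 + 1 = 2191/2192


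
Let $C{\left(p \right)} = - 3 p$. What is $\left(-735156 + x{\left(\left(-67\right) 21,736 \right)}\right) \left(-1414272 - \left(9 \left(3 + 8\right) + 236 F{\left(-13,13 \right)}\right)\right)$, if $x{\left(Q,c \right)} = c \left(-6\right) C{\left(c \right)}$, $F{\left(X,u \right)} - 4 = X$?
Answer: $-12731932060884$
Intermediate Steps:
$F{\left(X,u \right)} = 4 + X$
$x{\left(Q,c \right)} = 18 c^{2}$ ($x{\left(Q,c \right)} = c \left(-6\right) \left(- 3 c\right) = - 6 c \left(- 3 c\right) = 18 c^{2}$)
$\left(-735156 + x{\left(\left(-67\right) 21,736 \right)}\right) \left(-1414272 - \left(9 \left(3 + 8\right) + 236 F{\left(-13,13 \right)}\right)\right) = \left(-735156 + 18 \cdot 736^{2}\right) \left(-1414272 - \left(9 \left(3 + 8\right) + 236 \left(4 - 13\right)\right)\right) = \left(-735156 + 18 \cdot 541696\right) \left(-1414272 - -2025\right) = \left(-735156 + 9750528\right) \left(-1414272 + \left(-99 + 2124\right)\right) = 9015372 \left(-1414272 + 2025\right) = 9015372 \left(-1412247\right) = -12731932060884$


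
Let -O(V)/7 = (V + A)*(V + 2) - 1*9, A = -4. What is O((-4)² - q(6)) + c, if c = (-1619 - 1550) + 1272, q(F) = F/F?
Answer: -3143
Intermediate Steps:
q(F) = 1
c = -1897 (c = -3169 + 1272 = -1897)
O(V) = 63 - 7*(-4 + V)*(2 + V) (O(V) = -7*((V - 4)*(V + 2) - 1*9) = -7*((-4 + V)*(2 + V) - 9) = -7*(-9 + (-4 + V)*(2 + V)) = 63 - 7*(-4 + V)*(2 + V))
O((-4)² - q(6)) + c = (119 - 7*((-4)² - 1*1)² + 14*((-4)² - 1*1)) - 1897 = (119 - 7*(16 - 1)² + 14*(16 - 1)) - 1897 = (119 - 7*15² + 14*15) - 1897 = (119 - 7*225 + 210) - 1897 = (119 - 1575 + 210) - 1897 = -1246 - 1897 = -3143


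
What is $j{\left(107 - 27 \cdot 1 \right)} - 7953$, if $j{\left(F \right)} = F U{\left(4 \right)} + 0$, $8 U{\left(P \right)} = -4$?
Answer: $-7993$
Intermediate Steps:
$U{\left(P \right)} = - \frac{1}{2}$ ($U{\left(P \right)} = \frac{1}{8} \left(-4\right) = - \frac{1}{2}$)
$j{\left(F \right)} = - \frac{F}{2}$ ($j{\left(F \right)} = F \left(- \frac{1}{2}\right) + 0 = - \frac{F}{2} + 0 = - \frac{F}{2}$)
$j{\left(107 - 27 \cdot 1 \right)} - 7953 = - \frac{107 - 27 \cdot 1}{2} - 7953 = - \frac{107 - 27}{2} - 7953 = \left(- \frac{1}{2}\right) 80 - 7953 = -40 - 7953 = -7993$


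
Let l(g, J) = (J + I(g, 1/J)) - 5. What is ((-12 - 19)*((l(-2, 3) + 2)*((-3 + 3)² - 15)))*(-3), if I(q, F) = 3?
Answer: -4185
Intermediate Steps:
l(g, J) = -2 + J (l(g, J) = (J + 3) - 5 = (3 + J) - 5 = -2 + J)
((-12 - 19)*((l(-2, 3) + 2)*((-3 + 3)² - 15)))*(-3) = ((-12 - 19)*(((-2 + 3) + 2)*((-3 + 3)² - 15)))*(-3) = -31*(1 + 2)*(0² - 15)*(-3) = -93*(0 - 15)*(-3) = -93*(-15)*(-3) = -31*(-45)*(-3) = 1395*(-3) = -4185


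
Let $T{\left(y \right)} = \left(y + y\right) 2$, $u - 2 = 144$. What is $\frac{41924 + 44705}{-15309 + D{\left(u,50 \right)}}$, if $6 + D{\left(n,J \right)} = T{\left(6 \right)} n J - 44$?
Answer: $\frac{86629}{159841} \approx 0.54197$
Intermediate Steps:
$u = 146$ ($u = 2 + 144 = 146$)
$T{\left(y \right)} = 4 y$ ($T{\left(y \right)} = 2 y 2 = 4 y$)
$D{\left(n,J \right)} = -50 + 24 J n$ ($D{\left(n,J \right)} = -6 + \left(4 \cdot 6 n J - 44\right) = -6 + \left(24 n J - 44\right) = -6 + \left(24 J n - 44\right) = -6 + \left(-44 + 24 J n\right) = -50 + 24 J n$)
$\frac{41924 + 44705}{-15309 + D{\left(u,50 \right)}} = \frac{41924 + 44705}{-15309 - \left(50 - 175200\right)} = \frac{86629}{-15309 + \left(-50 + 175200\right)} = \frac{86629}{-15309 + 175150} = \frac{86629}{159841}$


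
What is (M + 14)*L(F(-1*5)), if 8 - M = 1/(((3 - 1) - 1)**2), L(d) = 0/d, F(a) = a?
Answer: 0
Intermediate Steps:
L(d) = 0
M = 7 (M = 8 - 1/(((3 - 1) - 1)**2) = 8 - 1/((2 - 1)**2) = 8 - 1/(1**2) = 8 - 1/1 = 8 - 1*1 = 8 - 1 = 7)
(M + 14)*L(F(-1*5)) = (7 + 14)*0 = 21*0 = 0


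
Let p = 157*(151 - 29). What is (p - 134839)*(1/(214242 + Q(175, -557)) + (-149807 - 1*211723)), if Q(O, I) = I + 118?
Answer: 8942010733768465/213803 ≈ 4.1824e+10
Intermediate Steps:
Q(O, I) = 118 + I
p = 19154 (p = 157*122 = 19154)
(p - 134839)*(1/(214242 + Q(175, -557)) + (-149807 - 1*211723)) = (19154 - 134839)*(1/(214242 + (118 - 557)) + (-149807 - 1*211723)) = -115685*(1/(214242 - 439) + (-149807 - 211723)) = -115685*(1/213803 - 361530) = -115685*(-77296198589/213803) = 8942010733768465/213803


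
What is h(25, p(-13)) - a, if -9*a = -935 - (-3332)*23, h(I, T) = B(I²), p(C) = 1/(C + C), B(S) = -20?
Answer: 75521/9 ≈ 8391.2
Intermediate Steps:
p(C) = 1/(2*C)
h(I, T) = -20
a = -75701/9 (a = -(-935 - (-3332)*23)/9 = -(-935 - 476*(-161))/9 = -(-935 + 76636)/9 = -⅑*75701 = -75701/9 ≈ -8411.2)
h(25, p(-13)) - a = -20 - 1*(-75701/9) = -20 + 75701/9 = 75521/9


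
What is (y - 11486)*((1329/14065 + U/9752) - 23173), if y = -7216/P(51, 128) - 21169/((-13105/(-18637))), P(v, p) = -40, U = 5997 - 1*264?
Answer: 2585985700041097501/2694912200 ≈ 9.5958e+8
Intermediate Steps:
U = 5733 (U = 5997 - 264 = 5733)
y = -392162511/13105 (y = -7216/(-40) - 21169/((-13105/(-18637))) = -7216*(-1/40) - 21169/((-13105*(-1/18637))) = 902/5 - 21169/13105/18637 = 902/5 - 21169*18637/13105 = 902/5 - 394526653/13105 = -392162511/13105 ≈ -29925.)
(y - 11486)*((1329/14065 + U/9752) - 23173) = (-392162511/13105 - 11486)*((1329/14065 + 5733/9752) - 23173) = -542686541*((1329*(1/14065) + 5733*(1/9752)) - 23173)/13105 = -542686541*((1329/14065 + 5733/9752) - 23173)/13105 = -542686541*(93595053/137161880 - 23173)/13105 = -542686541/13105*(-3178358650187/137161880) = 2585985700041097501/2694912200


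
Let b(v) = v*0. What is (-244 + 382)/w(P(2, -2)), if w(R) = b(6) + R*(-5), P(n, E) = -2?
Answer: 69/5 ≈ 13.800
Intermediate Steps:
b(v) = 0
w(R) = -5*R (w(R) = 0 + R*(-5) = 0 - 5*R = -5*R)
(-244 + 382)/w(P(2, -2)) = (-244 + 382)/((-5*(-2))) = 138/10 = 138*(⅒) = 69/5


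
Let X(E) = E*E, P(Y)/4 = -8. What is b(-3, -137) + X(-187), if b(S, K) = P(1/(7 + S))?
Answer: 34937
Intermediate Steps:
P(Y) = -32 (P(Y) = 4*(-8) = -32)
b(S, K) = -32
X(E) = E²
b(-3, -137) + X(-187) = -32 + (-187)² = -32 + 34969 = 34937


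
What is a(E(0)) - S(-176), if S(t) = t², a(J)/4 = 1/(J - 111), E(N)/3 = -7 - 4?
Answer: -1115137/36 ≈ -30976.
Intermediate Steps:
E(N) = -33 (E(N) = 3*(-7 - 4) = 3*(-11) = -33)
a(J) = 4/(-111 + J) (a(J) = 4/(J - 111) = 4/(-111 + J))
a(E(0)) - S(-176) = 4/(-111 - 33) - 1*(-176)² = 4/(-144) - 1*30976 = 4*(-1/144) - 30976 = -1/36 - 30976 = -1115137/36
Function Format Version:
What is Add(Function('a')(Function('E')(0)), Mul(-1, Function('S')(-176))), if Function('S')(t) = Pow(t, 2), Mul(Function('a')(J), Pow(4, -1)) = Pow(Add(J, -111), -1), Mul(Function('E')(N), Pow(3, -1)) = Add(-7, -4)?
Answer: Rational(-1115137, 36) ≈ -30976.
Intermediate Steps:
Function('E')(N) = -33 (Function('E')(N) = Mul(3, Add(-7, -4)) = Mul(3, -11) = -33)
Function('a')(J) = Mul(4, Pow(Add(-111, J), -1)) (Function('a')(J) = Mul(4, Pow(Add(J, -111), -1)) = Mul(4, Pow(Add(-111, J), -1)))
Add(Function('a')(Function('E')(0)), Mul(-1, Function('S')(-176))) = Add(Mul(4, Pow(Add(-111, -33), -1)), Mul(-1, Pow(-176, 2))) = Add(Mul(4, Pow(-144, -1)), Mul(-1, 30976)) = Add(Mul(4, Rational(-1, 144)), -30976) = Add(Rational(-1, 36), -30976) = Rational(-1115137, 36)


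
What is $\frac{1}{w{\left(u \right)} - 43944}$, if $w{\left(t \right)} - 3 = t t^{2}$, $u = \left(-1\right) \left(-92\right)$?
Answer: $\frac{1}{734747} \approx 1.361 \cdot 10^{-6}$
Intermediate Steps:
$u = 92$
$w{\left(t \right)} = 3 + t^{3}$ ($w{\left(t \right)} = 3 + t t^{2} = 3 + t^{3}$)
$\frac{1}{w{\left(u \right)} - 43944} = \frac{1}{\left(3 + 92^{3}\right) - 43944} = \frac{1}{\left(3 + 778688\right) - 43944} = \frac{1}{778691 - 43944} = \frac{1}{734747}$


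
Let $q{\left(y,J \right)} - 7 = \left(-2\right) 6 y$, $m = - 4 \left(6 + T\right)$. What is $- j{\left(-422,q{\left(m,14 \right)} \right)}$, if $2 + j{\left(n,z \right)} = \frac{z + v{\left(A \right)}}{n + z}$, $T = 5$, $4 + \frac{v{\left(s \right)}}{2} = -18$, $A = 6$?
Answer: $- \frac{265}{113} \approx -2.3451$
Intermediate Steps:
$v{\left(s \right)} = -44$ ($v{\left(s \right)} = -8 + 2 \left(-18\right) = -8 - 36 = -44$)
$m = -44$ ($m = - 4 \left(6 + 5\right) = \left(-4\right) 11 = -44$)
$q{\left(y,J \right)} = 7 - 12 y$ ($q{\left(y,J \right)} = 7 + \left(-2\right) 6 y = 7 - 12 y$)
$j{\left(n,z \right)} = -2 + \frac{-44 + z}{n + z}$ ($j{\left(n,z \right)} = -2 + \frac{z - 44}{n + z} = -2 + \frac{-44 + z}{n + z}$)
$- j{\left(-422,q{\left(m,14 \right)} \right)} = - \frac{-44 - \left(7 - -528\right) - -844}{-422 + \left(7 - -528\right)} = - \frac{-44 - \left(7 + 528\right) + 844}{-422 + \left(7 + 528\right)} = - \frac{-44 - 535 + 844}{-422 + 535} = - \frac{-44 - 535 + 844}{113} = - \frac{265}{113}$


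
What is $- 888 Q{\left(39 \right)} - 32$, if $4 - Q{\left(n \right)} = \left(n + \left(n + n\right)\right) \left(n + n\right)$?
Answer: $8100304$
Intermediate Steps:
$Q{\left(n \right)} = 4 - 6 n^{2}$ ($Q{\left(n \right)} = 4 - \left(n + \left(n + n\right)\right) \left(n + n\right) = 4 - \left(n + 2 n\right) 2 n = 4 - 3 n 2 n = 4 - 6 n^{2}$)
$- 888 Q{\left(39 \right)} - 32 = - 888 \left(4 - 6 \cdot 39^{2}\right) - 32 = - 888 \left(4 - 9126\right) - 32 = \left(-888\right) \left(-9122\right) - 32 = 8100336 - 32 = 8100304$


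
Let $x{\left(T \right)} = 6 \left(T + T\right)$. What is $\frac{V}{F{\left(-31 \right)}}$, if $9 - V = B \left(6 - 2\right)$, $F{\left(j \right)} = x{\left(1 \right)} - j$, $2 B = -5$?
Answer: $\frac{19}{43} \approx 0.44186$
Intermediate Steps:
$B = - \frac{5}{2}$ ($B = \frac{1}{2} \left(-5\right) = - \frac{5}{2} \approx -2.5$)
$x{\left(T \right)} = 12 T$ ($x{\left(T \right)} = 6 \cdot 2 T = 12 T$)
$F{\left(j \right)} = 12 - j$ ($F{\left(j \right)} = 12 \cdot 1 - j = 12 - j$)
$V = 19$ ($V = 9 - - \frac{5 \left(6 - 2\right)}{2} = 9 - \left(- \frac{5}{2}\right) 4 = 9 - -10 = 9 + 10 = 19$)
$\frac{V}{F{\left(-31 \right)}} = \frac{19}{12 - -31} = \frac{19}{12 + 31} = \frac{19}{43}$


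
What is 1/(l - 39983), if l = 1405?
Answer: -1/38578 ≈ -2.5922e-5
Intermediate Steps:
1/(l - 39983) = 1/(1405 - 39983) = 1/(-38578) = -1/38578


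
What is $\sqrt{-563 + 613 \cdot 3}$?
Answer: $2 \sqrt{319} \approx 35.721$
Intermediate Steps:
$\sqrt{-563 + 613 \cdot 3} = \sqrt{-563 + 1839} = \sqrt{1276} = 2 \sqrt{319}$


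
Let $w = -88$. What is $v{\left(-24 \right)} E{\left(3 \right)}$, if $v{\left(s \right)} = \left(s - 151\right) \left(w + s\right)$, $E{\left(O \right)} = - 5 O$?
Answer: $-294000$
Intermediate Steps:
$v{\left(s \right)} = \left(-151 + s\right) \left(-88 + s\right)$ ($v{\left(s \right)} = \left(s - 151\right) \left(-88 + s\right) = \left(-151 + s\right) \left(-88 + s\right)$)
$v{\left(-24 \right)} E{\left(3 \right)} = \left(13288 + \left(-24\right)^{2} - -5736\right) \left(\left(-5\right) 3\right) = \left(13288 + 576 + 5736\right) \left(-15\right) = 19600 \left(-15\right) = -294000$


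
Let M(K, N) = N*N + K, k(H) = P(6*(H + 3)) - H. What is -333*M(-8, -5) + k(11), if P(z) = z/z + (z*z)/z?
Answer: -5587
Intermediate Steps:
P(z) = 1 + z (P(z) = 1 + z²/z = 1 + z)
k(H) = 19 + 5*H (k(H) = (1 + 6*(H + 3)) - H = (1 + 6*(3 + H)) - H = (1 + (18 + 6*H)) - H = (19 + 6*H) - H = 19 + 5*H)
M(K, N) = K + N² (M(K, N) = N² + K = K + N²)
-333*M(-8, -5) + k(11) = -333*(-8 + (-5)²) + (19 + 5*11) = -333*(-8 + 25) + (19 + 55) = -333*17 + 74 = -5661 + 74 = -5587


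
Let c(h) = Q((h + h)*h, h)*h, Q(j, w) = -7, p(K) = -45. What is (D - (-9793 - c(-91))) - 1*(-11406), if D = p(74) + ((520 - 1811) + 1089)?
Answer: 21589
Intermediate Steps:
c(h) = -7*h
D = -247 (D = -45 + ((520 - 1811) + 1089) = -45 + (-1291 + 1089) = -45 - 202 = -247)
(D - (-9793 - c(-91))) - 1*(-11406) = (-247 - (-9793 - (-7)*(-91))) - 1*(-11406) = (-247 - (-9793 - 1*637)) + 11406 = (-247 - (-9793 - 637)) + 11406 = (-247 - 1*(-10430)) + 11406 = (-247 + 10430) + 11406 = 10183 + 11406 = 21589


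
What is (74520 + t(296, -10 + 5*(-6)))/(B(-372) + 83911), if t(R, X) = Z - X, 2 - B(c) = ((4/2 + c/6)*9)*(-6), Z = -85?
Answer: 24825/26891 ≈ 0.92317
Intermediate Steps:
B(c) = 110 + 9*c (B(c) = 2 - (4/2 + c/6)*9*(-6) = 2 - (4*(1/2) + c*(1/6))*9*(-6) = 2 - (2 + c/6)*9*(-6) = 2 - (18 + 3*c/2)*(-6) = 2 - (-108 - 9*c) = 2 + (108 + 9*c) = 110 + 9*c)
t(R, X) = -85 - X
(74520 + t(296, -10 + 5*(-6)))/(B(-372) + 83911) = (74520 + (-85 - (-10 + 5*(-6))))/((110 + 9*(-372)) + 83911) = (74520 + (-85 - (-10 - 30)))/((110 - 3348) + 83911) = (74520 + (-85 - 1*(-40)))/(-3238 + 83911) = (74520 + (-85 + 40))/80673 = (74520 - 45)*(1/80673) = 74475*(1/80673) = 24825/26891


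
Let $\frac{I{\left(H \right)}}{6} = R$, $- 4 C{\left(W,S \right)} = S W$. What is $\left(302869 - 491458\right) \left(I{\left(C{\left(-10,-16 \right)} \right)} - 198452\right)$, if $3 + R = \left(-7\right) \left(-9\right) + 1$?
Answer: $37356840654$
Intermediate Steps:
$C{\left(W,S \right)} = - \frac{S W}{4}$
$R = 61$ ($R = -3 + \left(\left(-7\right) \left(-9\right) + 1\right) = -3 + \left(63 + 1\right) = -3 + 64 = 61$)
$I{\left(H \right)} = 366$ ($I{\left(H \right)} = 6 \cdot 61 = 366$)
$\left(302869 - 491458\right) \left(I{\left(C{\left(-10,-16 \right)} \right)} - 198452\right) = \left(302869 - 491458\right) \left(366 - 198452\right) = - 188589 \left(366 - 198452\right) = \left(-188589\right) \left(-198086\right) = 37356840654$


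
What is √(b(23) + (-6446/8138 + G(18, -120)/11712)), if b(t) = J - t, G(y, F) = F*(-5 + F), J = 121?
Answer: 9*√1198550129946/992836 ≈ 9.9241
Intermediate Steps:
b(t) = 121 - t
√(b(23) + (-6446/8138 + G(18, -120)/11712)) = √((121 - 1*23) + (-6446/8138 - 120*(-5 - 120)/11712)) = √((121 - 23) + (-6446*1/8138 - 120*(-125)*(1/11712))) = √(98 + (-3223/4069 + 15000*(1/11712))) = √(98 + (-3223/4069 + 625/488)) = √(98 + 970301/1985672) = √(195566157/1985672) = 9*√1198550129946/992836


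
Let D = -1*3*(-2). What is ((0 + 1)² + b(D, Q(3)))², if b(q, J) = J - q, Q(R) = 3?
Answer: 4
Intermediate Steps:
D = 6 (D = -3*(-2) = 6)
((0 + 1)² + b(D, Q(3)))² = ((0 + 1)² + (3 - 1*6))² = (1² + (3 - 6))² = (1 - 3)² = (-2)² = 4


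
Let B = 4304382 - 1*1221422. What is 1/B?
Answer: 1/3082960 ≈ 3.2436e-7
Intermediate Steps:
B = 3082960 (B = 4304382 - 1221422 = 3082960)
1/B = 1/3082960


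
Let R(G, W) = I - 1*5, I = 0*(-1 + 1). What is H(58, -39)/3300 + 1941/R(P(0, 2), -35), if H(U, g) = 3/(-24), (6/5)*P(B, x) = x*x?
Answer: -10248481/26400 ≈ -388.20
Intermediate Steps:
P(B, x) = 5*x²/6 (P(B, x) = 5*(x*x)/6 = 5*x²/6)
I = 0 (I = 0*0 = 0)
H(U, g) = -⅛ (H(U, g) = 3*(-1/24) = -⅛)
R(G, W) = -5 (R(G, W) = 0 - 1*5 = 0 - 5 = -5)
H(58, -39)/3300 + 1941/R(P(0, 2), -35) = -⅛/3300 + 1941/(-5) = -⅛*1/3300 + 1941*(-⅕) = -1/26400 - 1941/5 = -10248481/26400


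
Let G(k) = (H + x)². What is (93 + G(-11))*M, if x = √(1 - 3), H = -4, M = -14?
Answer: -1498 + 112*I*√2 ≈ -1498.0 + 158.39*I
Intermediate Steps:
x = I*√2 (x = √(-2) = I*√2 ≈ 1.4142*I)
G(k) = (-4 + I*√2)²
(93 + G(-11))*M = (93 + (4 - I*√2)²)*(-14) = -1302 - 14*(4 - I*√2)²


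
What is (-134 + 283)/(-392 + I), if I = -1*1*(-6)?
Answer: -149/386 ≈ -0.38601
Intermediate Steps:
I = 6 (I = -1*(-6) = 6)
(-134 + 283)/(-392 + I) = (-134 + 283)/(-392 + 6) = 149/(-386) = 149*(-1/386) = -149/386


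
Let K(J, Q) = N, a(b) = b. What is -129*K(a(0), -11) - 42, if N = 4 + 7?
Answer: -1461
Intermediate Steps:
N = 11
K(J, Q) = 11
-129*K(a(0), -11) - 42 = -129*11 - 42 = -1419 - 42 = -1461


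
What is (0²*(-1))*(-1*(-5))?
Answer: 0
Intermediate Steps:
(0²*(-1))*(-1*(-5)) = (0*(-1))*5 = 0*5 = 0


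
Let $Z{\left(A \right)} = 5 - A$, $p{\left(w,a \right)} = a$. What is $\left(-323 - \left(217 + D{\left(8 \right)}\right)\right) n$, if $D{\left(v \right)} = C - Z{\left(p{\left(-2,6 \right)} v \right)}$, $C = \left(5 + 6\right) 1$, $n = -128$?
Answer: $76032$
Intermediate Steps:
$C = 11$ ($C = 11 \cdot 1 = 11$)
$D{\left(v \right)} = 6 + 6 v$ ($D{\left(v \right)} = 11 - \left(5 - 6 v\right) = 11 + \left(-5 + 6 v\right) = 6 + 6 v$)
$\left(-323 - \left(217 + D{\left(8 \right)}\right)\right) n = \left(-323 - \left(223 + 48\right)\right) \left(-128\right) = \left(-323 - 271\right) \left(-128\right) = \left(-594\right) \left(-128\right) = 76032$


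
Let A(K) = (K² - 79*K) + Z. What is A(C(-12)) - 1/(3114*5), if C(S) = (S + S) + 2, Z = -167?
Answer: 31996349/15570 ≈ 2055.0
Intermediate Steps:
C(S) = 2 + 2*S (C(S) = 2*S + 2 = 2 + 2*S)
A(K) = -167 + K² - 79*K (A(K) = (K² - 79*K) - 167 = -167 + K² - 79*K)
A(C(-12)) - 1/(3114*5) = (-167 + (2 + 2*(-12))² - 79*(2 + 2*(-12))) - 1/(3114*5) = (-167 + (2 - 24)² - 79*(2 - 24)) - 1/15570 = (-167 + (-22)² - 79*(-22)) - 1*1/15570 = (-167 + 484 + 1738) - 1/15570 = 2055 - 1/15570 = 31996349/15570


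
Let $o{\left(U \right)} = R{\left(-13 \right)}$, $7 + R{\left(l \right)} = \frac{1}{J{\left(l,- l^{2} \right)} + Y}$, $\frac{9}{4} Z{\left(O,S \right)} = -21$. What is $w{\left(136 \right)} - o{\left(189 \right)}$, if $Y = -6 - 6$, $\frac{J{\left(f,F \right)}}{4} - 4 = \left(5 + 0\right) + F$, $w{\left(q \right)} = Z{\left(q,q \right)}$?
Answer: $- \frac{4561}{1956} \approx -2.3318$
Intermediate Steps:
$Z{\left(O,S \right)} = - \frac{28}{3}$ ($Z{\left(O,S \right)} = \frac{4}{9} \left(-21\right) = - \frac{28}{3}$)
$w{\left(q \right)} = - \frac{28}{3}$
$J{\left(f,F \right)} = 36 + 4 F$ ($J{\left(f,F \right)} = 16 + 4 \left(\left(5 + 0\right) + F\right) = 16 + 4 \left(5 + F\right) = 16 + \left(20 + 4 F\right) = 36 + 4 F$)
$Y = -12$
$R{\left(l \right)} = -7 + \frac{1}{24 - 4 l^{2}}$ ($R{\left(l \right)} = -7 + \frac{1}{\left(36 + 4 \left(- l^{2}\right)\right) - 12} = -7 + \frac{1}{\left(36 - 4 l^{2}\right) - 12} = -7 + \frac{1}{24 - 4 l^{2}}$)
$o{\left(U \right)} = - \frac{4565}{652}$ ($o{\left(U \right)} = \frac{-167 + 28 \left(-13\right)^{2}}{4 \left(6 - \left(-13\right)^{2}\right)} = \frac{-167 + 28 \cdot 169}{4 \left(6 - 169\right)} = \frac{-167 + 4732}{4 \left(6 - 169\right)} = \frac{1}{4} \frac{1}{-163} \cdot 4565 = \frac{1}{4} \left(- \frac{1}{163}\right) 4565 = - \frac{4565}{652}$)
$w{\left(136 \right)} - o{\left(189 \right)} = - \frac{28}{3} - - \frac{4565}{652} = - \frac{28}{3} + \frac{4565}{652} = - \frac{4561}{1956}$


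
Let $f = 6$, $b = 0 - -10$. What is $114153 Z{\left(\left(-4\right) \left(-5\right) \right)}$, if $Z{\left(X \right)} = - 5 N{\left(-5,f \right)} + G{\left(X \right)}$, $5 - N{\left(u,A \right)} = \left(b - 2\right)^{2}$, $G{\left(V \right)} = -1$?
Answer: $33560982$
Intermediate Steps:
$b = 10$ ($b = 0 + 10 = 10$)
$N{\left(u,A \right)} = -59$ ($N{\left(u,A \right)} = 5 - \left(10 - 2\right)^{2} = 5 - 8^{2} = 5 - 64 = -59$)
$Z{\left(X \right)} = 294$ ($Z{\left(X \right)} = \left(-5\right) \left(-59\right) - 1 = 295 - 1 = 294$)
$114153 Z{\left(\left(-4\right) \left(-5\right) \right)} = 114153 \cdot 294 = 33560982$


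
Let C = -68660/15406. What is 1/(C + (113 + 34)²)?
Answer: 7703/166419797 ≈ 4.6287e-5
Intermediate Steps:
C = -34330/7703 (C = -68660*1/15406 = -34330/7703 ≈ -4.4567)
1/(C + (113 + 34)²) = 1/(-34330/7703 + (113 + 34)²) = 1/(-34330/7703 + 147²) = 1/(-34330/7703 + 21609) = 1/(166419797/7703) = 7703/166419797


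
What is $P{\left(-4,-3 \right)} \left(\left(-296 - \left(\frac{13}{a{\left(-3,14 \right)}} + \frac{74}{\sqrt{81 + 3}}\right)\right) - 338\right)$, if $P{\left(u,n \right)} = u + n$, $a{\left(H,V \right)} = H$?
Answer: $\frac{13223}{3} + \frac{37 \sqrt{21}}{3} \approx 4464.2$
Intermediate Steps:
$P{\left(u,n \right)} = n + u$
$P{\left(-4,-3 \right)} \left(\left(-296 - \left(\frac{13}{a{\left(-3,14 \right)}} + \frac{74}{\sqrt{81 + 3}}\right)\right) - 338\right) = \left(-3 - 4\right) \left(\left(-296 - \left(- \frac{13}{3} + \frac{74}{\sqrt{81 + 3}}\right)\right) - 338\right) = - 7 \left(\left(-296 - \left(- \frac{13}{3} + \frac{74}{\sqrt{84}}\right)\right) - 338\right) = - 7 \left(\left(-296 + \left(- \frac{74}{2 \sqrt{21}} + \frac{13}{3}\right)\right) - 338\right) = - 7 \left(\left(-296 + \left(- 74 \frac{\sqrt{21}}{42} + \frac{13}{3}\right)\right) - 338\right) = - 7 \left(\left(-296 + \left(- \frac{37 \sqrt{21}}{21} + \frac{13}{3}\right)\right) - 338\right) = - 7 \left(\left(-296 + \left(\frac{13}{3} - \frac{37 \sqrt{21}}{21}\right)\right) - 338\right) = - 7 \left(\left(- \frac{875}{3} - \frac{37 \sqrt{21}}{21}\right) - 338\right) = - 7 \left(- \frac{1889}{3} - \frac{37 \sqrt{21}}{21}\right) = \frac{13223}{3} + \frac{37 \sqrt{21}}{3}$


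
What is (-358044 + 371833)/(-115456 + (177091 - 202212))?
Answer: -13789/140577 ≈ -0.098089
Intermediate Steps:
(-358044 + 371833)/(-115456 + (177091 - 202212)) = 13789/(-115456 - 25121) = 13789/(-140577) = 13789*(-1/140577) = -13789/140577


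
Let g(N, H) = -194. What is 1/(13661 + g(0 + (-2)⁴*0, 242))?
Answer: 1/13467 ≈ 7.4256e-5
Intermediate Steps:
1/(13661 + g(0 + (-2)⁴*0, 242)) = 1/(13661 - 194) = 1/13467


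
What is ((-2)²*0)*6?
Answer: 0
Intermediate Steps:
((-2)²*0)*6 = (4*0)*6 = 0*6 = 0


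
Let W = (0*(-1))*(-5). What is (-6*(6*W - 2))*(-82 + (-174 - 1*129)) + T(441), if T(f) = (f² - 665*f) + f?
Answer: -102963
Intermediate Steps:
T(f) = f² - 664*f
W = 0 (W = 0*(-5) = 0)
(-6*(6*W - 2))*(-82 + (-174 - 1*129)) + T(441) = (-6*(6*0 - 2))*(-82 + (-174 - 1*129)) + 441*(-664 + 441) = (-6*(0 - 2))*(-82 + (-174 - 129)) + 441*(-223) = (-6*(-2))*(-82 - 303) - 98343 = 12*(-385) - 98343 = -4620 - 98343 = -102963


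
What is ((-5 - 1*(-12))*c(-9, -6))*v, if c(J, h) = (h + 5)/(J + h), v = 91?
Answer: 637/15 ≈ 42.467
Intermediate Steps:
c(J, h) = (5 + h)/(J + h)
((-5 - 1*(-12))*c(-9, -6))*v = ((-5 - 1*(-12))*((5 - 6)/(-9 - 6)))*91 = ((-5 + 12)*(-1/(-15)))*91 = (7*(-1/15*(-1)))*91 = (7*(1/15))*91 = (7/15)*91 = 637/15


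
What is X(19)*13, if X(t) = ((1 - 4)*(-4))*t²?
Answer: 56316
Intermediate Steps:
X(t) = 12*t² (X(t) = (-3*(-4))*t² = 12*t²)
X(19)*13 = (12*19²)*13 = (12*361)*13 = 4332*13 = 56316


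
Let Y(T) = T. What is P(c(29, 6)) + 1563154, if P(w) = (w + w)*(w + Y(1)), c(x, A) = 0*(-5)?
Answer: 1563154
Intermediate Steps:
c(x, A) = 0
P(w) = 2*w*(1 + w) (P(w) = (w + w)*(w + 1) = (2*w)*(1 + w) = 2*w*(1 + w))
P(c(29, 6)) + 1563154 = 2*0*(1 + 0) + 1563154 = 2*0*1 + 1563154 = 0 + 1563154 = 1563154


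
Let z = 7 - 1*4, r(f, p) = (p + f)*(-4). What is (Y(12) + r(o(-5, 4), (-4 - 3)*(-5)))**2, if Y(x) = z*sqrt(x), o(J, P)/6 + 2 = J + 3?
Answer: 2044 - 528*sqrt(3) ≈ 1129.5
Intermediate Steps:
o(J, P) = 6 + 6*J (o(J, P) = -12 + 6*(J + 3) = -12 + 6*(3 + J) = -12 + (18 + 6*J) = 6 + 6*J)
r(f, p) = -4*f - 4*p (r(f, p) = (f + p)*(-4) = -4*f - 4*p)
z = 3 (z = 7 - 4 = 3)
Y(x) = 3*sqrt(x)
(Y(12) + r(o(-5, 4), (-4 - 3)*(-5)))**2 = (3*sqrt(12) + (-4*(6 + 6*(-5)) - 4*(-4 - 3)*(-5)))**2 = (3*(2*sqrt(3)) + (-4*(6 - 30) - (-28)*(-5)))**2 = (6*sqrt(3) + (-4*(-24) - 4*35))**2 = (6*sqrt(3) + (96 - 140))**2 = (6*sqrt(3) - 44)**2 = (-44 + 6*sqrt(3))**2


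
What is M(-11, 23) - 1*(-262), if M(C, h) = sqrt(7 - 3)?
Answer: 264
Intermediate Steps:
M(C, h) = 2 (M(C, h) = sqrt(4) = 2)
M(-11, 23) - 1*(-262) = 2 - 1*(-262) = 2 + 262 = 264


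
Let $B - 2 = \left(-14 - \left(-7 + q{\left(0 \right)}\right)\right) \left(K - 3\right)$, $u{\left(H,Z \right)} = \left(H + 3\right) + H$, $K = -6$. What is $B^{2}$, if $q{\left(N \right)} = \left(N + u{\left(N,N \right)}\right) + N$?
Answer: $8464$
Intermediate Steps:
$u{\left(H,Z \right)} = 3 + 2 H$ ($u{\left(H,Z \right)} = \left(3 + H\right) + H = 3 + 2 H$)
$q{\left(N \right)} = 3 + 4 N$ ($q{\left(N \right)} = \left(N + \left(3 + 2 N\right)\right) + N = \left(3 + 3 N\right) + N = 3 + 4 N$)
$B = 92$ ($B = 2 + \left(-14 + \left(7 - \left(3 + 4 \cdot 0\right)\right)\right) \left(-6 - 3\right) = 2 + \left(-14 + \left(7 - \left(3 + 0\right)\right)\right) \left(-9\right) = 2 + \left(-14 + \left(7 - 3\right)\right) \left(-9\right) = 2 + \left(-14 + 4\right) \left(-9\right) = 2 - -90 = 2 + 90 = 92$)
$B^{2} = 92^{2} = 8464$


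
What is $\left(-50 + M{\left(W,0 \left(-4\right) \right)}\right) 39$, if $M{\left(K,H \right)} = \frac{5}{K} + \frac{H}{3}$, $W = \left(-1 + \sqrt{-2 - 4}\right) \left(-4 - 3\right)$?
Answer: $- \frac{95355}{49} + \frac{195 i \sqrt{6}}{49} \approx -1946.0 + 9.748 i$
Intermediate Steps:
$W = 7 - 7 i \sqrt{6}$ ($W = \left(-1 + \sqrt{-6}\right) \left(-7\right) = \left(-1 + i \sqrt{6}\right) \left(-7\right) = 7 - 7 i \sqrt{6} \approx 7.0 - 17.146 i$)
$M{\left(K,H \right)} = \frac{5}{K} + \frac{H}{3}$ ($M{\left(K,H \right)} = \frac{5}{K} + H \frac{1}{3} = \frac{5}{K} + \frac{H}{3}$)
$\left(-50 + M{\left(W,0 \left(-4\right) \right)}\right) 39 = \left(-50 + \left(\frac{5}{7 - 7 i \sqrt{6}} + \frac{0 \left(-4\right)}{3}\right)\right) 39 = \left(-50 + \left(\frac{5}{7 - 7 i \sqrt{6}} + \frac{1}{3} \cdot 0\right)\right) 39 = \left(-50 + \left(\frac{5}{7 - 7 i \sqrt{6}} + 0\right)\right) 39 = \left(-50 + \frac{5}{7 - 7 i \sqrt{6}}\right) 39 = -1950 + \frac{195}{7 - 7 i \sqrt{6}}$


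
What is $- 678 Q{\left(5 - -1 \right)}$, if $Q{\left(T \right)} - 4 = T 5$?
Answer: $-23052$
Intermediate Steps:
$Q{\left(T \right)} = 4 + 5 T$ ($Q{\left(T \right)} = 4 + T 5 = 4 + 5 T$)
$- 678 Q{\left(5 - -1 \right)} = - 678 \left(4 + 5 \left(5 - -1\right)\right) = - 678 \left(4 + 5 \left(5 + 1\right)\right) = - 678 \left(4 + 5 \cdot 6\right) = - 678 \left(4 + 30\right) = \left(-678\right) 34 = -23052$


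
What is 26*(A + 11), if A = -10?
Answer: 26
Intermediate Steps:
26*(A + 11) = 26*(-10 + 11) = 26*1 = 26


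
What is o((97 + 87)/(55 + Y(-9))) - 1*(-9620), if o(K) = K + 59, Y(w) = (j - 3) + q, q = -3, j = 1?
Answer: 242067/25 ≈ 9682.7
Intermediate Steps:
Y(w) = -5 (Y(w) = (1 - 3) - 3 = -2 - 3 = -5)
o(K) = 59 + K
o((97 + 87)/(55 + Y(-9))) - 1*(-9620) = (59 + (97 + 87)/(55 - 5)) - 1*(-9620) = (59 + 184/50) + 9620 = (59 + 184*(1/50)) + 9620 = (59 + 92/25) + 9620 = 1567/25 + 9620 = 242067/25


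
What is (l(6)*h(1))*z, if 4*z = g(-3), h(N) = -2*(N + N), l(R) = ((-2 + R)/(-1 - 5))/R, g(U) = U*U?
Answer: 1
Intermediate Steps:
g(U) = U**2
l(R) = (1/3 - R/6)/R (l(R) = ((-2 + R)/(-6))/R = ((-2 + R)*(-1/6))/R = (1/3 - R/6)/R)
h(N) = -4*N
z = 9/4 (z = (1/4)*(-3)**2 = (1/4)*9 = 9/4 ≈ 2.2500)
(l(6)*h(1))*z = (((1/6)*(2 - 1*6)/6)*(-4*1))*(9/4) = (((1/6)*(1/6)*(2 - 6))*(-4))*(9/4) = (((1/6)*(1/6)*(-4))*(-4))*(9/4) = -1/9*(-4)*(9/4) = (4/9)*(9/4) = 1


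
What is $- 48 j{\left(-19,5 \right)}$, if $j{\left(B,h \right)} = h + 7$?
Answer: $-576$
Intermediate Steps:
$j{\left(B,h \right)} = 7 + h$
$- 48 j{\left(-19,5 \right)} = - 48 \left(7 + 5\right) = \left(-48\right) 12 = -576$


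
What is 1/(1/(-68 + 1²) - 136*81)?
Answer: -67/738073 ≈ -9.0777e-5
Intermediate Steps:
1/(1/(-68 + 1²) - 136*81) = 1/(1/(-68 + 1) - 11016) = 1/(1/(-67) - 11016) = 1/(-1/67 - 11016) = 1/(-738073/67) = -67/738073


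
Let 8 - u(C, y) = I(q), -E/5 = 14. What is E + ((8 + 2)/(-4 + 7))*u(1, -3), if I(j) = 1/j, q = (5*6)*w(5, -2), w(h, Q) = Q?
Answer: -779/18 ≈ -43.278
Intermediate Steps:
E = -70 (E = -5*14 = -70)
q = -60 (q = (5*6)*(-2) = 30*(-2) = -60)
u(C, y) = 481/60 (u(C, y) = 8 - 1/(-60) = 8 - 1*(-1/60) = 8 + 1/60 = 481/60)
E + ((8 + 2)/(-4 + 7))*u(1, -3) = -70 + ((8 + 2)/(-4 + 7))*(481/60) = -70 + (10/3)*(481/60) = -70 + 481/18 = -779/18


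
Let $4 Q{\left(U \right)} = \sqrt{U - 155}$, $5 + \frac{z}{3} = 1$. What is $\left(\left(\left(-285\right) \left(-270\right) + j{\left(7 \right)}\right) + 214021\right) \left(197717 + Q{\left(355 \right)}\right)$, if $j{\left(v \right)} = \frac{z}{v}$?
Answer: $\frac{402707019845}{7} + \frac{10183925 \sqrt{2}}{14} \approx 5.7531 \cdot 10^{10}$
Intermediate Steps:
$z = -12$ ($z = -15 + 3 \cdot 1 = -15 + 3 = -12$)
$j{\left(v \right)} = - \frac{12}{v}$
$Q{\left(U \right)} = \frac{\sqrt{-155 + U}}{4}$ ($Q{\left(U \right)} = \frac{\sqrt{U - 155}}{4} = \frac{\sqrt{-155 + U}}{4}$)
$\left(\left(\left(-285\right) \left(-270\right) + j{\left(7 \right)}\right) + 214021\right) \left(197717 + Q{\left(355 \right)}\right) = \left(\left(\left(-285\right) \left(-270\right) - \frac{12}{7}\right) + 214021\right) \left(197717 + \frac{\sqrt{-155 + 355}}{4}\right) = \left(\left(76950 - \frac{12}{7}\right) + 214021\right) \left(197717 + \frac{\sqrt{200}}{4}\right) = \left(\left(76950 - \frac{12}{7}\right) + 214021\right) \left(197717 + \frac{10 \sqrt{2}}{4}\right) = \left(\frac{538638}{7} + 214021\right) \left(197717 + \frac{5 \sqrt{2}}{2}\right) = \frac{2036785 \left(197717 + \frac{5 \sqrt{2}}{2}\right)}{7} = \frac{402707019845}{7} + \frac{10183925 \sqrt{2}}{14}$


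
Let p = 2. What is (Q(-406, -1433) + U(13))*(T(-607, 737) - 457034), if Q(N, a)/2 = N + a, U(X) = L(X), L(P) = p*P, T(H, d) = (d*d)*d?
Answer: -1460283311388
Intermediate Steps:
T(H, d) = d³ (T(H, d) = d²*d = d³)
L(P) = 2*P
U(X) = 2*X
Q(N, a) = 2*N + 2*a (Q(N, a) = 2*(N + a) = 2*N + 2*a)
(Q(-406, -1433) + U(13))*(T(-607, 737) - 457034) = ((2*(-406) + 2*(-1433)) + 2*13)*(737³ - 457034) = ((-812 - 2866) + 26)*(400315553 - 457034) = (-3678 + 26)*399858519 = -3652*399858519 = -1460283311388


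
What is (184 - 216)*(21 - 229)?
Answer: 6656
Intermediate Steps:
(184 - 216)*(21 - 229) = -32*(-208) = 6656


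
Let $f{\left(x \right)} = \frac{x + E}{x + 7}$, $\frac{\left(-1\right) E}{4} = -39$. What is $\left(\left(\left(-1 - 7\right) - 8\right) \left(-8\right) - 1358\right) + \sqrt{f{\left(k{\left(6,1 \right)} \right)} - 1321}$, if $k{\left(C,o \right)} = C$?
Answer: $-1230 + \frac{i \sqrt{221143}}{13} \approx -1230.0 + 36.174 i$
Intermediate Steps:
$E = 156$ ($E = \left(-4\right) \left(-39\right) = 156$)
$f{\left(x \right)} = \frac{156 + x}{7 + x}$ ($f{\left(x \right)} = \frac{x + 156}{x + 7} = \frac{156 + x}{7 + x}$)
$\left(\left(\left(-1 - 7\right) - 8\right) \left(-8\right) - 1358\right) + \sqrt{f{\left(k{\left(6,1 \right)} \right)} - 1321} = \left(\left(\left(-1 - 7\right) - 8\right) \left(-8\right) - 1358\right) + \sqrt{\frac{156 + 6}{7 + 6} - 1321} = \left(\left(\left(-1 - 7\right) - 8\right) \left(-8\right) - 1358\right) + \sqrt{\frac{1}{13} \cdot 162 - 1321} = \left(\left(-8 - 8\right) \left(-8\right) - 1358\right) + \sqrt{\frac{1}{13} \cdot 162 - 1321} = \left(\left(-16\right) \left(-8\right) - 1358\right) + \sqrt{\frac{162}{13} - 1321} = \left(128 - 1358\right) + \sqrt{- \frac{17011}{13}} = -1230 + \frac{i \sqrt{221143}}{13}$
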